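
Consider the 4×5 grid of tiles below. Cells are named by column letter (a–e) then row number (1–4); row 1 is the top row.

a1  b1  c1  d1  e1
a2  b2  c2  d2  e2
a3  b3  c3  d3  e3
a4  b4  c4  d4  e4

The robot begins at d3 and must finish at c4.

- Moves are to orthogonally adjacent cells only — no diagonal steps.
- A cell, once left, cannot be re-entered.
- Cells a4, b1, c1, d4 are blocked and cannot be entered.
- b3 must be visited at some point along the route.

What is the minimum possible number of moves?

Any route passes through b3 somewhere between d3 and c4. Summing Manhattan distances along the two legs (d3 → b3 → c4) gives a lower bound of 2 + 2 = 4 moves.
A route of 4 moves achieves this: d3 → c3 → b3 → b4 → c4.
Since 4 matches the lower bound, it is optimal.

4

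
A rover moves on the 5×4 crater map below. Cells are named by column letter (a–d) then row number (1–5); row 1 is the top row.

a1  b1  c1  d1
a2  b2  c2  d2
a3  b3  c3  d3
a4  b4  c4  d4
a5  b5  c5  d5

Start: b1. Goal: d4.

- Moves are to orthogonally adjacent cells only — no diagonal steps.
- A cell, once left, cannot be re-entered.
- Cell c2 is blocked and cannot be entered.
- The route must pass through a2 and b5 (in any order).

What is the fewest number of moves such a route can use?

9

Any route passes through a2 and b5 in some order between b1 and d4. Summing Manhattan distances along each leg and taking the cheapest ordering (b1 → a2 → b5 → d4) gives a lower bound of 2 + 4 + 3 = 9 moves.
A route of 9 moves achieves this: b1 → b2 → a2 → a3 → a4 → a5 → b5 → b4 → c4 → d4.
Since 9 matches the lower bound, it is optimal.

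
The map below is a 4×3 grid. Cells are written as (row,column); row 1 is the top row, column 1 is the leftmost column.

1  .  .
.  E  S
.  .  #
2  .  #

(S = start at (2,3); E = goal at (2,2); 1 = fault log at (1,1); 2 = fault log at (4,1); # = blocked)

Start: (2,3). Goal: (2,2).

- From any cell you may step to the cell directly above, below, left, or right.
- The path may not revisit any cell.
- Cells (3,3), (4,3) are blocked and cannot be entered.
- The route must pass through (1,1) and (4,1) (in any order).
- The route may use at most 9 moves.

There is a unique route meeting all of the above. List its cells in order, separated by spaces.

The 9-move cap with required stops at (1,1), (4,1) leaves no slack for detours.
Route from (2,3): up to (1,3), 2× left (reaching (1,1)), 3× down (reaching (4,1)), right to (4,2), 2× up (reaching (2,2)) — 9 moves in all.
Check: all required cells visited; 9 ≤ 9 moves.

(2,3) (1,3) (1,2) (1,1) (2,1) (3,1) (4,1) (4,2) (3,2) (2,2)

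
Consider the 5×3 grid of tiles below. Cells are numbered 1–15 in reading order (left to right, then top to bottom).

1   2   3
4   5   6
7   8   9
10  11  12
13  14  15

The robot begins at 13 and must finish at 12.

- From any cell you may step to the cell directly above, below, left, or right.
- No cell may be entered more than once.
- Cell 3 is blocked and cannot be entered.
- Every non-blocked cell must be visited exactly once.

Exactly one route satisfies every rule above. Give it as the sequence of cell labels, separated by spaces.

13 10 7 4 1 2 5 6 9 8 11 14 15 12

Need to visit all 14 open cells exactly once, starting at 13 and ending at 12.
Cell 2 has only two open neighbours (5 and 1), so the path must pass straight through it: one of those is the cell it's entered from and the other is where it exits.
Route from 13: 4× up (reaching 1), right to 2, down to 5, right to 6, down to 9, left to 8, 2× down (reaching 14), right to 15, up to 12 — 13 moves in all.
Check: all 14 open cells covered.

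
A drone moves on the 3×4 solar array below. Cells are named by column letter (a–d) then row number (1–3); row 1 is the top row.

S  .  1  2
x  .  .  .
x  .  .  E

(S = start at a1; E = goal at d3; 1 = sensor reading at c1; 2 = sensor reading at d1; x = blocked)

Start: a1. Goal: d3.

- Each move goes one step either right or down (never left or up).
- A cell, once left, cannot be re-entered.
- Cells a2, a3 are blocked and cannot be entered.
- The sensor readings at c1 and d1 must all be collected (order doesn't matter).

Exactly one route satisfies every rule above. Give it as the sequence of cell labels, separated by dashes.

a1 - b1 - c1 - d1 - d2 - d3

Moves only go right or down, so the column and row indices never decrease.
Route from a1: right 3 to d1, down 2 to d3 — 5 moves in all.
Check: all required cells visited.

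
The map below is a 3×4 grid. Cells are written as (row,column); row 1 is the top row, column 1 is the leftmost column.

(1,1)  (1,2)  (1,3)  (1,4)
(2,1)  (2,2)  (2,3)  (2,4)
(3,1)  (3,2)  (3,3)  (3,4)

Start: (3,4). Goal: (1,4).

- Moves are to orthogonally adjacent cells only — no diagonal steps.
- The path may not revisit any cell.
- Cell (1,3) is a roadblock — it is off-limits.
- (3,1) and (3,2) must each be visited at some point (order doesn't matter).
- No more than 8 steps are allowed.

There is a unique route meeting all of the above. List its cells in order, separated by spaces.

Any route must reach (3,1) and (3,2) and still end at (1,4) within 8 moves, so the order of the required stops is forced.
Route from (3,4): 3× left (reaching (3,1)), up to (2,1), 3× right (reaching (2,4)), up to (1,4) — 8 moves in all.
Check: all required cells visited; 8 ≤ 8 moves.

(3,4) (3,3) (3,2) (3,1) (2,1) (2,2) (2,3) (2,4) (1,4)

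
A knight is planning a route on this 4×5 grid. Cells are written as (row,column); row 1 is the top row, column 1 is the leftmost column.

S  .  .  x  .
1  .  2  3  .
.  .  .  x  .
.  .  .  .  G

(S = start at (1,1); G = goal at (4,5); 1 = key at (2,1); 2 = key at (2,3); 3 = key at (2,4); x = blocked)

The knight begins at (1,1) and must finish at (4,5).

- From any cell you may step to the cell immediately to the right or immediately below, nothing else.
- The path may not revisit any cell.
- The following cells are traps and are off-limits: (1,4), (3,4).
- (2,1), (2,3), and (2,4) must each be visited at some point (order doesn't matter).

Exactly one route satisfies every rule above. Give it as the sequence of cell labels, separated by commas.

Moves only go right or down, so the column and row indices never decrease.
Route from (1,1): down to (2,1), 4× right (reaching (2,5)), 2× down (reaching (4,5)) — 7 moves in all.
Check: all required cells visited.

(1,1), (2,1), (2,2), (2,3), (2,4), (2,5), (3,5), (4,5)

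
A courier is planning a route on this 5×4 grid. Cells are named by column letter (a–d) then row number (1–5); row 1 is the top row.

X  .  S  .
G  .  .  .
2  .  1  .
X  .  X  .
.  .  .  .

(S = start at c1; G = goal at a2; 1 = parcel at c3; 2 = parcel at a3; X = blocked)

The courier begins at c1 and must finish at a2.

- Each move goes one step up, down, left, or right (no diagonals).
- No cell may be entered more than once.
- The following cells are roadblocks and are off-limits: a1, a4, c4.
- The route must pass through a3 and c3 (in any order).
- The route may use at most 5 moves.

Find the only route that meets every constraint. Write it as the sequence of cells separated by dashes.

c1 - c2 - c3 - b3 - a3 - a2

Any route must reach a3 and c3 and still end at a2 within 5 moves, so the order of the required stops is forced.
Route from c1: down 2 to c3, left 2 to a3, up 1 to a2 — 5 moves in all.
Check: all required cells visited; 5 ≤ 5 moves.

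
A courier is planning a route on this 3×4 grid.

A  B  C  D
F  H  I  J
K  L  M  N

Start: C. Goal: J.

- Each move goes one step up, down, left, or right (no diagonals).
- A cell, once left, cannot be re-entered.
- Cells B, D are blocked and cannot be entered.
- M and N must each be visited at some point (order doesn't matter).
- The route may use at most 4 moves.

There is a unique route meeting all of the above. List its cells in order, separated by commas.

C, I, M, N, J

The budget equals the shortest possible length, so every move has to be on a shortest route through the required cells.
Route from C: down 2 to M, right 1 to N, up 1 to J — 4 moves in all.
Check: all required cells visited; 4 ≤ 4 moves.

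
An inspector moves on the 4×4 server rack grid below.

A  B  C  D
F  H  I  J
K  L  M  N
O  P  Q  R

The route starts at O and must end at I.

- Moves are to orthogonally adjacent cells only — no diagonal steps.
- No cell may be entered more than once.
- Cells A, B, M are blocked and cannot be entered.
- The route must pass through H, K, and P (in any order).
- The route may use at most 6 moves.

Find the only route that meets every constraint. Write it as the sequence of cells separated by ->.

O -> P -> L -> K -> F -> H -> I

The 6-move cap with required stops at H, K, P leaves no slack for detours.
Route from O: right 1 to P, up 1 to L, left 1 to K, up 1 to F, right 2 to I — 6 moves in all.
Check: all required cells visited; 6 ≤ 6 moves.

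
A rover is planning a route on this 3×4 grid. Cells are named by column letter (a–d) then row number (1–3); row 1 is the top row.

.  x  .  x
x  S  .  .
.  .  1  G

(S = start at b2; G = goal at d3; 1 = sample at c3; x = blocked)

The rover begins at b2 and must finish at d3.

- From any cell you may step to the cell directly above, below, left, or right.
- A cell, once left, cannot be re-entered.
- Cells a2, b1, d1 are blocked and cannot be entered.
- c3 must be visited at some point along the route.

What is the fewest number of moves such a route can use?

Any route passes through c3 somewhere between b2 and d3. Summing Manhattan distances along the two legs (b2 → c3 → d3) gives a lower bound of 2 + 1 = 3 moves.
A route of 3 moves achieves this: b2 → b3 → c3 → d3.
Since 3 matches the lower bound, it is optimal.

3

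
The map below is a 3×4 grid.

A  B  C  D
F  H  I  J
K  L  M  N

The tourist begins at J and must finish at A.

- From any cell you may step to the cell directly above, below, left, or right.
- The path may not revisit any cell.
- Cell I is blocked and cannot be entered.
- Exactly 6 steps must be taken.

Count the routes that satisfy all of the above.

4

Need simple routes of exactly 6 moves from J to A (Manhattan distance 4, so 1 moves are spent on a detour and 1 undoing it).
Enumerating: J D C B H F A | J N M L H B A | J N M L H F A | J N M L K F A.
That gives 4 routes.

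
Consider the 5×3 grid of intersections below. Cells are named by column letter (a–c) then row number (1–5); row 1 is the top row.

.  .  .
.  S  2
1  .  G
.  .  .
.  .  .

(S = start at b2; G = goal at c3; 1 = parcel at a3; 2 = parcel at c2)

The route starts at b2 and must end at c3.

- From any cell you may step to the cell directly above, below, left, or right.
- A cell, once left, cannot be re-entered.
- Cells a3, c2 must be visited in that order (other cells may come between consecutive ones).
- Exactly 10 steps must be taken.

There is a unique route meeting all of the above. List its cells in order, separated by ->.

b2 -> b3 -> b4 -> a4 -> a3 -> a2 -> a1 -> b1 -> c1 -> c2 -> c3

The waypoints must appear in the order a3, c2, with no cell reused.
Route from b2: down 2 to b4, left 1 to a4, up 3 to a1, right 2 to c1, down 2 to c3 — 10 moves in all.
Check: order respected (1 at step 4, 2 at step 9); 10 moves as required.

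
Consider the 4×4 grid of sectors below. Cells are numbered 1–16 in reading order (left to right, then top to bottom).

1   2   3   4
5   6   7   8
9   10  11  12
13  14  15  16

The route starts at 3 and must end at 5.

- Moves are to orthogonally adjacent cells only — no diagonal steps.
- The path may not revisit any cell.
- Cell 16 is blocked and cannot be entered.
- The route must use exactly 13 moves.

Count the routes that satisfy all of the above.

Need simple routes of exactly 13 moves from 3 to 5 (Manhattan distance 3, so 5 moves are spent on a detour and 5 undoing it).
Enumerating: 3 7 8 12 11 15 14 13 9 10 6 2 1 5 | 3 4 8 12 11 15 14 13 9 10 6 2 1 5 | 3 4 8 7 11 15 14 13 9 10 6 2 1 5.
That gives 3 routes.

3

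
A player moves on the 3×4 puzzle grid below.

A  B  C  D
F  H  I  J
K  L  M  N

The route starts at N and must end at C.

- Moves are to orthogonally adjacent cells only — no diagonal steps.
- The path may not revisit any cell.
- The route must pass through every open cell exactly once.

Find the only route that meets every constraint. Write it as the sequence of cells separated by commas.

N, M, L, K, F, A, B, H, I, J, D, C

Need to visit all 12 open cells exactly once, starting at N and ending at C.
Cell A has only two open neighbours (F and B), so the path must pass straight through it: one of those is the cell it's entered from and the other is where it exits.
Route from N: 3× left (reaching K), 2× up (reaching A), right to B, down to H, 2× right (reaching J), up to D, left to C — 11 moves in all.
Check: all 12 open cells covered.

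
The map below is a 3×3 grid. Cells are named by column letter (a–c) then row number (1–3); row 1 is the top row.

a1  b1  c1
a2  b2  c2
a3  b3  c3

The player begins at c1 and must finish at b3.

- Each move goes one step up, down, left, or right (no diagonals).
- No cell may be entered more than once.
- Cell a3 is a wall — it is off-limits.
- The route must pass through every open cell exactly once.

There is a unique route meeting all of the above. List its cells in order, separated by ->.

Need to visit all 8 open cells exactly once, starting at c1 and ending at b3.
Cell a1 has only two open neighbours (a2 and b1), so the path must pass straight through it: one of those is the cell it's entered from and the other is where it exits.
Route from c1: 2× left (reaching a1), down to a2, 2× right (reaching c2), down to c3, left to b3 — 7 moves in all.
Check: all 8 open cells covered.

c1 -> b1 -> a1 -> a2 -> b2 -> c2 -> c3 -> b3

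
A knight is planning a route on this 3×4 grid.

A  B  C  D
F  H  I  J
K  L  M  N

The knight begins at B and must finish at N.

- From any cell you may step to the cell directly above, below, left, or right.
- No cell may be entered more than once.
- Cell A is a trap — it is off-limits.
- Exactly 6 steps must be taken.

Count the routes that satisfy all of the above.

5

Need simple routes of exactly 6 moves from B to N (Manhattan distance 4, so 1 moves are spent on a detour and 1 undoing it).
Enumerating: B H L M I J N | B H F K L M N | B H I C D J N | B C I H L M N | B C D J I M N.
That gives 5 routes.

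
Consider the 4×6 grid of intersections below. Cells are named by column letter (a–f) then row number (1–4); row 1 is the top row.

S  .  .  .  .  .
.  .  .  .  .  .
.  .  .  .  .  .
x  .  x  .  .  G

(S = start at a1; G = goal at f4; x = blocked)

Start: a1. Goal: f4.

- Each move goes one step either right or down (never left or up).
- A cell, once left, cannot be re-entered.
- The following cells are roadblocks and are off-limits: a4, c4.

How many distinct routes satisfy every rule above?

A right/down-only route from a1 to f4 makes exactly 3 down-moves and 5 right-moves in some order.
With no other constraints that would be C(8,3) = 56 routes.
Subtract routes through each blocked cell (inclusion–exclusion for overlaps): − through a4: 1 − through c4: 10 + through a4&c4: 1 → 46.
That gives 46 routes.

46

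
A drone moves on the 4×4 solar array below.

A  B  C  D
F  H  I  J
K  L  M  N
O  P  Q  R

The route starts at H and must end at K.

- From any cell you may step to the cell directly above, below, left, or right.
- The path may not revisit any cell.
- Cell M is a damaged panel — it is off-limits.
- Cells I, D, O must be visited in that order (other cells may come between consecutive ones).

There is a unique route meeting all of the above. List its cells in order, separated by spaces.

H I C D J N R Q P O K

The waypoints must appear in the order I, D, O, with no cell reused.
Route from H: right to I, up to C, right to D, 3× down (reaching R), 3× left (reaching O), up to K — 10 moves in all.
Check: order respected (I at step 1, D at step 3, O at step 9).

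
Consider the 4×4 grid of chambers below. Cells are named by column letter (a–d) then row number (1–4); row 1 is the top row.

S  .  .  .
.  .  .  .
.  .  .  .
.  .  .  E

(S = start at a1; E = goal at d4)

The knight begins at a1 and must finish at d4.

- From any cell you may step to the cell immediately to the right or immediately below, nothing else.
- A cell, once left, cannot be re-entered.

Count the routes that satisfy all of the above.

20

A right/down-only route from a1 to d4 makes exactly 3 down-moves and 3 right-moves in some order.
With no other constraints that would be C(6,3) = 20 routes.
That gives 20 routes.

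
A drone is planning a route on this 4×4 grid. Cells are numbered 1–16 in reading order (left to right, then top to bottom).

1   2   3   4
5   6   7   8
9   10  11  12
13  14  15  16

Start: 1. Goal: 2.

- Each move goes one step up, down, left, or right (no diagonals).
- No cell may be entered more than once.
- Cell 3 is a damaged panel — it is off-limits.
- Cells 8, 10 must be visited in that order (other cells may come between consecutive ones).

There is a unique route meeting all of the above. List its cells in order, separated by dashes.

The waypoints must appear in the order 8, 10, with no cell reused.
Route from 1: 3× down (reaching 13), 3× right (reaching 16), 2× up (reaching 8), left to 7, down to 11, left to 10, 2× up (reaching 2) — 13 moves in all.
Check: order respected (8 at step 8, 10 at step 11).

1 - 5 - 9 - 13 - 14 - 15 - 16 - 12 - 8 - 7 - 11 - 10 - 6 - 2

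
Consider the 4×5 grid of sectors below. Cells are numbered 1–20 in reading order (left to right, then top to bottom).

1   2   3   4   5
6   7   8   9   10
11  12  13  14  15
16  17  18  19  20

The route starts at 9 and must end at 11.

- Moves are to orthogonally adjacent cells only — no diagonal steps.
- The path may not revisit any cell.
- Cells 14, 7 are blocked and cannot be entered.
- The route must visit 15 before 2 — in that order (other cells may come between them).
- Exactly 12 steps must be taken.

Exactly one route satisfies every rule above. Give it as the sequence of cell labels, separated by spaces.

9 10 15 20 19 18 13 8 3 2 1 6 11

The waypoints must appear in the order 15, 2, with no cell reused.
Route from 9: right 1 to 10, down 2 to 20, left 2 to 18, up 3 to 3, left 2 to 1, down 2 to 11 — 12 moves in all.
Check: order respected (15 at step 2, 2 at step 9); 12 moves as required.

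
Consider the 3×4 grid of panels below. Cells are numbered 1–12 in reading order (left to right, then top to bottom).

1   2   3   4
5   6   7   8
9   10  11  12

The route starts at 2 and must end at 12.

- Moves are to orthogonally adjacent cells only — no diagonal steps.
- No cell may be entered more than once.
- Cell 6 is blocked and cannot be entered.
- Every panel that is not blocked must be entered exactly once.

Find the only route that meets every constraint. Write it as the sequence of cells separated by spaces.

2 1 5 9 10 11 7 3 4 8 12

Need to visit all 11 open cells exactly once, starting at 2 and ending at 12.
Cell 4 has only two open neighbours (8 and 3), so the path must pass straight through it: one of those is the cell it's entered from and the other is where it exits.
Route from 2: left to 1, 2× down (reaching 9), 2× right (reaching 11), 2× up (reaching 3), right to 4, 2× down (reaching 12) — 10 moves in all.
Check: all 11 open cells covered.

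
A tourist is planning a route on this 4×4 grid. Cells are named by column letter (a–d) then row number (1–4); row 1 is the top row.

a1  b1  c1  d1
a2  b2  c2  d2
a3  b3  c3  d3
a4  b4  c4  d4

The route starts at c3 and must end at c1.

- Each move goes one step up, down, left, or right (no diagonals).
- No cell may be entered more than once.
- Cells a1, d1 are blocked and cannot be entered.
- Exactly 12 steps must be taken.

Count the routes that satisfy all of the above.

5

Need simple routes of exactly 12 moves from c3 to c1 (Manhattan distance 2, so 5 moves are spent on a detour and 5 undoing it).
Enumerating: c3 c2 d2 d3 d4 c4 b4 b3 a3 a2 b2 b1 c1 | c3 c2 d2 d3 d4 c4 b4 a4 a3 a2 b2 b1 c1 | c3 c2 d2 d3 d4 c4 b4 a4 a3 b3 b2 b1 c1 | c3 b3 b2 a2 a3 a4 b4 c4 d4 d3 d2 c2 c1 | c3 b3 a3 a4 b4 c4 d4 d3 d2 c2 b2 b1 c1.
That gives 5 routes.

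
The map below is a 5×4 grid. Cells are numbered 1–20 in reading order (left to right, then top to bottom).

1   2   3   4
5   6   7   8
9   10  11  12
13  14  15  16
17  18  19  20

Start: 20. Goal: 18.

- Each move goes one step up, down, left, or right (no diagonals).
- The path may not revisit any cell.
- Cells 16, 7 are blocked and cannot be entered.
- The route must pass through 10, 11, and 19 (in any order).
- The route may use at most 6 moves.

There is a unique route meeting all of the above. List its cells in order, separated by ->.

The 6-move cap with required stops at 10, 11, 19 leaves no slack for detours.
Route from 20: left 1 to 19, up 2 to 11, left 1 to 10, down 2 to 18 — 6 moves in all.
Check: all required cells visited; 6 ≤ 6 moves.

20 -> 19 -> 15 -> 11 -> 10 -> 14 -> 18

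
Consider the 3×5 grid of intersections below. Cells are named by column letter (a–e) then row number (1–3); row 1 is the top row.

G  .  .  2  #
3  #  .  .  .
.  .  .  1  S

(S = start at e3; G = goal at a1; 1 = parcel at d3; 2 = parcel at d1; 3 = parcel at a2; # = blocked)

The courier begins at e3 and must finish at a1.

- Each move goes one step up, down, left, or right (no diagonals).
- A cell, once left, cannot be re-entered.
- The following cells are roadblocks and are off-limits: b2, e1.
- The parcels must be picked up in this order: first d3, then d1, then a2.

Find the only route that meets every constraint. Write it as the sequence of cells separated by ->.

The waypoints must appear in the order d3, d1, a2, with no cell reused.
Route from e3: left 1 to d3, up 2 to d1, left 1 to c1, down 2 to c3, left 2 to a3, up 2 to a1 — 10 moves in all.
Check: order respected (1 at step 1, 2 at step 3, 3 at step 9).

e3 -> d3 -> d2 -> d1 -> c1 -> c2 -> c3 -> b3 -> a3 -> a2 -> a1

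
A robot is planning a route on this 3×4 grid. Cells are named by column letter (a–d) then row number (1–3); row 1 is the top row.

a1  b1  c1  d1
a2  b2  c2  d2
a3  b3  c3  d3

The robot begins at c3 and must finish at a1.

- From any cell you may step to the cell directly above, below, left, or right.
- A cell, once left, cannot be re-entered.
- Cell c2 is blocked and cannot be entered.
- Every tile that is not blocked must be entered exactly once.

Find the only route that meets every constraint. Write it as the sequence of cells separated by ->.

Need to visit all 11 open cells exactly once, starting at c3 and ending at a1.
Cell d3 has only two open neighbours (d2 and c3), so the path must pass straight through it: one of those is the cell it's entered from and the other is where it exits.
Route from c3: right 1 to d3, up 2 to d1, left 2 to b1, down 2 to b3, left 1 to a3, up 2 to a1 — 10 moves in all.
Check: all 11 open cells covered.

c3 -> d3 -> d2 -> d1 -> c1 -> b1 -> b2 -> b3 -> a3 -> a2 -> a1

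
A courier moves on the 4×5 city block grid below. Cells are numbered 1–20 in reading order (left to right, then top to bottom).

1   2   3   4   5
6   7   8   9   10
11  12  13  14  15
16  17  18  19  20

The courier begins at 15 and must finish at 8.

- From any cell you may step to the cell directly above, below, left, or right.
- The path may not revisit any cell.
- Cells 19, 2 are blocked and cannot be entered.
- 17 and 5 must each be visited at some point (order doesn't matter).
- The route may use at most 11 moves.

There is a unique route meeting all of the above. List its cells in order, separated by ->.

15 -> 10 -> 5 -> 4 -> 9 -> 14 -> 13 -> 18 -> 17 -> 12 -> 7 -> 8

The 11-move cap with required stops at 17, 5 leaves no slack for detours.
Route from 15: up 2 to 5, left 1 to 4, down 2 to 14, left 1 to 13, down 1 to 18, left 1 to 17, up 2 to 7, right 1 to 8 — 11 moves in all.
Check: all required cells visited; 11 ≤ 11 moves.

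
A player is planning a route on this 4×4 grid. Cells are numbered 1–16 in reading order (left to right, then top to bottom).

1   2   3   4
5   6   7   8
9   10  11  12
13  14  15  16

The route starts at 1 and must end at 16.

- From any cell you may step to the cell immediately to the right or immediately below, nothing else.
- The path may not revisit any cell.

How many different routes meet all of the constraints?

20

A right/down-only route from 1 to 16 makes exactly 3 down-moves and 3 right-moves in some order.
With no other constraints that would be C(6,3) = 20 routes.
That gives 20 routes.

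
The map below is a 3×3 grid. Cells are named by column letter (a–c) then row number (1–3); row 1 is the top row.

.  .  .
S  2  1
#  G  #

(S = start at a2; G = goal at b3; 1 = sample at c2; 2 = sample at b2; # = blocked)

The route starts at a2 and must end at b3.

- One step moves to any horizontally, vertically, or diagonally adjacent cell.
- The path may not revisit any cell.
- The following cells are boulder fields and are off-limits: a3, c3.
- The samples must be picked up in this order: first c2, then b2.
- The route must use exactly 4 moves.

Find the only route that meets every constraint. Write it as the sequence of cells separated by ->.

a2 -> b1 -> c2 -> b2 -> b3

The waypoints must appear in the order c2, b2, with no cell reused.
Route from a2: up-right 1 to b1, down-right 1 to c2, left 1 to b2, down 1 to b3 — 4 moves in all.
Check: order respected (1 at step 2, 2 at step 3); 4 moves as required.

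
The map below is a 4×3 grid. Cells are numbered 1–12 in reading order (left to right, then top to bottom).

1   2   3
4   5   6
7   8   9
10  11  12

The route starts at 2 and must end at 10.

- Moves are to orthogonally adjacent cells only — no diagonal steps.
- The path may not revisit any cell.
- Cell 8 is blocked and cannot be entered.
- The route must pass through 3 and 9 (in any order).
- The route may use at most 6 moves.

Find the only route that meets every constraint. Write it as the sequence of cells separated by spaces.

The budget equals the shortest possible length, so every move has to be on a shortest route through the required cells.
Route from 2: right 1 to 3, down 3 to 12, left 2 to 10 — 6 moves in all.
Check: all required cells visited; 6 ≤ 6 moves.

2 3 6 9 12 11 10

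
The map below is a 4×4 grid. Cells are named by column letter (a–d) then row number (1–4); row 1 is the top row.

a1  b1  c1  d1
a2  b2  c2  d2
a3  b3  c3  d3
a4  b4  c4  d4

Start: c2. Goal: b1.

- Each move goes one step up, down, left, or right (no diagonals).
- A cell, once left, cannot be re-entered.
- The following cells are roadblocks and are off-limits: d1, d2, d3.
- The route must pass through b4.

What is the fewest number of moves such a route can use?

6

Any route passes through b4 somewhere between c2 and b1. Summing Manhattan distances along the two legs (c2 → b4 → b1) gives a lower bound of 3 + 3 = 6 moves.
A route of 6 moves achieves this: c2 → c3 → c4 → b4 → b3 → b2 → b1.
Since 6 matches the lower bound, it is optimal.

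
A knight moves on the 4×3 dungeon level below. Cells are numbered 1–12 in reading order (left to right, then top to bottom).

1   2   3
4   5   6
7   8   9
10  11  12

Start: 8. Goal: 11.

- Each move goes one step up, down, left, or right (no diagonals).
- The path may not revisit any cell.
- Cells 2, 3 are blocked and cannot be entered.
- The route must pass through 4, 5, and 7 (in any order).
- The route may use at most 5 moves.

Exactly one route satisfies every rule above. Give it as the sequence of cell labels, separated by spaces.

The budget equals the shortest possible length, so every move has to be on a shortest route through the required cells.
Route from 8: up to 5, left to 4, 2× down (reaching 10), right to 11 — 5 moves in all.
Check: all required cells visited; 5 ≤ 5 moves.

8 5 4 7 10 11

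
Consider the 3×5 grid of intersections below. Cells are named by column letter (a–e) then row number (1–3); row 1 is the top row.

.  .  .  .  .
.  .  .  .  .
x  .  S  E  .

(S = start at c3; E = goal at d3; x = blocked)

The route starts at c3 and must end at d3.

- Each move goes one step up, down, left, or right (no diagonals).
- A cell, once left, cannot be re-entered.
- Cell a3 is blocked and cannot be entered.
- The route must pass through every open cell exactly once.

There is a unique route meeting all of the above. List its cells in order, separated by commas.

c3, b3, b2, a2, a1, b1, c1, c2, d2, d1, e1, e2, e3, d3

Need to visit all 14 open cells exactly once, starting at c3 and ending at d3.
Cell e1 has only two open neighbours (e2 and d1), so the path must pass straight through it: one of those is the cell it's entered from and the other is where it exits.
Route from c3: left 1 to b3, up 1 to b2, left 1 to a2, up 1 to a1, right 2 to c1, down 1 to c2, right 1 to d2, up 1 to d1, right 1 to e1, down 2 to e3, left 1 to d3 — 13 moves in all.
Check: all 14 open cells covered.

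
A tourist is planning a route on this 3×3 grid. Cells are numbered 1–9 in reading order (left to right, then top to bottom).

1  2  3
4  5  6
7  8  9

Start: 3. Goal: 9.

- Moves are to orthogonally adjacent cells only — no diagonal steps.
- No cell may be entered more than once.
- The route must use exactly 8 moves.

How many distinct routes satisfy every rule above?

2

Need simple routes of exactly 8 moves from 3 to 9 (Manhattan distance 2, so 3 moves are spent on a detour and 3 undoing it).
Enumerating: 3 6 5 2 1 4 7 8 9 | 3 2 1 4 7 8 5 6 9.
That gives 2 routes.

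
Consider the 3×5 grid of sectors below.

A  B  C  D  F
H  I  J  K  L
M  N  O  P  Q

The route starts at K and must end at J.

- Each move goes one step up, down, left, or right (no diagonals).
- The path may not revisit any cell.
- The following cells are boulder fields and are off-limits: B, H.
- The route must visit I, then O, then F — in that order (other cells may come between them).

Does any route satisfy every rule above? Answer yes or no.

no

Ignoring the required order, 1 revisit-free route from K to J passes through all of I, O, and F; the waypoint orders that occur are F → O → I (1) — never I → O → F.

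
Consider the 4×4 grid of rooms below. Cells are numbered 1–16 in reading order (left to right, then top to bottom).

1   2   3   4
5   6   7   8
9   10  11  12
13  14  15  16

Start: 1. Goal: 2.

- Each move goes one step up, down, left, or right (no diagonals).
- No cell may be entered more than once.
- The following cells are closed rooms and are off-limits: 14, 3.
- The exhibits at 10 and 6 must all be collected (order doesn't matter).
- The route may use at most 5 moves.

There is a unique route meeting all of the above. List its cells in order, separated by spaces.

1 5 9 10 6 2

Any route must reach 10 and 6 and still end at 2 within 5 moves, so the order of the required stops is forced.
Route from 1: 2× down (reaching 9), right to 10, 2× up (reaching 2) — 5 moves in all.
Check: all required cells visited; 5 ≤ 5 moves.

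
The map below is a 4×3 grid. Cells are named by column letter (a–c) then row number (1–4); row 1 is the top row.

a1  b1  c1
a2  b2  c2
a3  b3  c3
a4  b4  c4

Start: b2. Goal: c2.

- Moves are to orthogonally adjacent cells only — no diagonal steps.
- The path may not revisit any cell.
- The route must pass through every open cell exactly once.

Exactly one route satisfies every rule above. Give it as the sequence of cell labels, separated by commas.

Need to visit all 12 open cells exactly once, starting at b2 and ending at c2.
Cell c1 has only two open neighbours (c2 and b1), so the path must pass straight through it: one of those is the cell it's entered from and the other is where it exits.
Route from b2: down 1 to b3, right 1 to c3, down 1 to c4, left 2 to a4, up 3 to a1, right 2 to c1, down 1 to c2 — 11 moves in all.
Check: all 12 open cells covered.

b2, b3, c3, c4, b4, a4, a3, a2, a1, b1, c1, c2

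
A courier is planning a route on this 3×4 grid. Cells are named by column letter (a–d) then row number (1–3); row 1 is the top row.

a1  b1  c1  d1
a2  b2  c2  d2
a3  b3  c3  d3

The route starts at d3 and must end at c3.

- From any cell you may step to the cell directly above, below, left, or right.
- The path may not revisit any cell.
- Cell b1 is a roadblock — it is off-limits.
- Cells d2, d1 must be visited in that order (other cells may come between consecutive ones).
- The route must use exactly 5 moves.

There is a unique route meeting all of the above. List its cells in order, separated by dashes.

d3 - d2 - d1 - c1 - c2 - c3

The waypoints must appear in the order d2, d1, with no cell reused.
Route from d3: up 2 to d1, left 1 to c1, down 2 to c3 — 5 moves in all.
Check: order respected (d2 at step 1, d1 at step 2); 5 moves as required.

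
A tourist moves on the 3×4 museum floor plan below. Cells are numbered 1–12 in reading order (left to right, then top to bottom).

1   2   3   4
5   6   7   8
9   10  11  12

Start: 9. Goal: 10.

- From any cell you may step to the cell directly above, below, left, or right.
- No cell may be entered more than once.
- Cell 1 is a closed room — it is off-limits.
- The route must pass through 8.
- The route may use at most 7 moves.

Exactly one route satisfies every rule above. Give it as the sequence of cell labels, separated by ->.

9 -> 5 -> 6 -> 7 -> 8 -> 12 -> 11 -> 10

Any route must reach 8 and still end at 10 within 7 moves, so the order of the required stops is forced.
Route from 9: up to 5, 3× right (reaching 8), down to 12, 2× left (reaching 10) — 7 moves in all.
Check: all required cells visited; 7 ≤ 7 moves.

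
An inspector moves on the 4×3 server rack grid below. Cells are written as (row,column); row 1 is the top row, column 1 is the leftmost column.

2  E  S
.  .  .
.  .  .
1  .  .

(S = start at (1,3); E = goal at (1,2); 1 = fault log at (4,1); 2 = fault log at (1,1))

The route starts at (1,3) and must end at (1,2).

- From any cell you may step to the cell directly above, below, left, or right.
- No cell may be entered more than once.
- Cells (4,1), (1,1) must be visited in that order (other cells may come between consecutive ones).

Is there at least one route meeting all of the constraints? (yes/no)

One route that works: (1,3) → (2,3) → (3,3) → (4,3) → (4,2) → (4,1) → (3,1) → (2,1) → (1,1) → (1,2).

yes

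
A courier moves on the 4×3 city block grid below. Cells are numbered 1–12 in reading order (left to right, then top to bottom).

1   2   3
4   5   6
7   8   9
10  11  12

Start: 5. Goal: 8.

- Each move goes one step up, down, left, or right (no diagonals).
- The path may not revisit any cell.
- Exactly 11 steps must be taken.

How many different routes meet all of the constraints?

Need simple routes of exactly 11 moves from 5 to 8 (Manhattan distance 1, so 5 moves are spent on a detour and 5 undoing it).
Enumerating: 5 4 1 2 3 6 9 12 11 10 7 8 | 5 6 3 2 1 4 7 10 11 12 9 8.
That gives 2 routes.

2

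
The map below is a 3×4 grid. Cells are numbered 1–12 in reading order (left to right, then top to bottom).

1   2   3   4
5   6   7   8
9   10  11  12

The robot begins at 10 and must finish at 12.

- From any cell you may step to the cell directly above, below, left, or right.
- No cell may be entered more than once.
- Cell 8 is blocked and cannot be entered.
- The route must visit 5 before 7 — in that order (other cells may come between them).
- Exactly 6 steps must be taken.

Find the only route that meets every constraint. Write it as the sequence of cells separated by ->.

10 -> 9 -> 5 -> 6 -> 7 -> 11 -> 12

The waypoints must appear in the order 5, 7, with no cell reused.
Route from 10: left 1 to 9, up 1 to 5, right 2 to 7, down 1 to 11, right 1 to 12 — 6 moves in all.
Check: order respected (5 at step 2, 7 at step 4); 6 moves as required.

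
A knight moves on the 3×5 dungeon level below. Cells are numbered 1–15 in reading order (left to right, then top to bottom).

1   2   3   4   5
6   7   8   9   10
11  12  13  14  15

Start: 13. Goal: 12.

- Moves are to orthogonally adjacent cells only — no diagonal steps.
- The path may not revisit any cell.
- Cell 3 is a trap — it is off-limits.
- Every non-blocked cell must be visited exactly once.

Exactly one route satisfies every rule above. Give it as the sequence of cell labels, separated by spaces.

Need to visit all 14 open cells exactly once, starting at 13 and ending at 12.
Cell 11 has only two open neighbours (6 and 12), so the path must pass straight through it: one of those is the cell it's entered from and the other is where it exits.
Route from 13: 2× right (reaching 15), 2× up (reaching 5), left to 4, down to 9, 2× left (reaching 7), up to 2, left to 1, 2× down (reaching 11), right to 12 — 13 moves in all.
Check: all 14 open cells covered.

13 14 15 10 5 4 9 8 7 2 1 6 11 12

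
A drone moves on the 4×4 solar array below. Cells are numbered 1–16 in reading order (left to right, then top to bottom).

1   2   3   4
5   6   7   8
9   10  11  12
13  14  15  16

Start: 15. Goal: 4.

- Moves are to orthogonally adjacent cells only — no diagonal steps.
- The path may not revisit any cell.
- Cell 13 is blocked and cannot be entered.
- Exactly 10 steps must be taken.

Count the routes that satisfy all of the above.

25

Need simple routes of exactly 10 moves from 15 to 4 (Manhattan distance 4, so 3 moves are spent on a detour and 3 undoing it).
Branch systematically from the start, pruning whenever the remaining move budget drops below the Manhattan distance to 4 or differs from it in parity. Grouping the completions by first move — via 11: 7; via 14: 9; via 16: 9 — and summing: 7 + 9 + 9 = 25.
That gives 25 routes.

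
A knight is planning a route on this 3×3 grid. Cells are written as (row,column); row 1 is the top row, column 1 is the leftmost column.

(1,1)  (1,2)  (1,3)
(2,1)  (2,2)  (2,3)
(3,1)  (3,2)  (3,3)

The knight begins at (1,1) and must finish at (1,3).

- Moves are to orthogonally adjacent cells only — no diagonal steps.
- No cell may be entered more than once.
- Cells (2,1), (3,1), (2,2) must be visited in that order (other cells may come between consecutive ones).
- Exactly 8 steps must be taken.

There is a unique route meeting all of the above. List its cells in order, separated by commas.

(1,1), (2,1), (3,1), (3,2), (3,3), (2,3), (2,2), (1,2), (1,3)

The waypoints must appear in the order (2,1), (3,1), (2,2), with no cell reused.
Route from (1,1): down 2 to (3,1), right 2 to (3,3), up 1 to (2,3), left 1 to (2,2), up 1 to (1,2), right 1 to (1,3) — 8 moves in all.
Check: order respected ((2,1) at step 1, (3,1) at step 2, (2,2) at step 6); 8 moves as required.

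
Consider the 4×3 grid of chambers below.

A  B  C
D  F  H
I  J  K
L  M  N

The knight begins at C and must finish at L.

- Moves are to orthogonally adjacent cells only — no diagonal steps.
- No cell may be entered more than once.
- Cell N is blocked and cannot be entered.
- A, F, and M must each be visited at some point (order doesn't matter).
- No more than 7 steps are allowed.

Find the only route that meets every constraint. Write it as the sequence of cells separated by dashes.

The budget equals the shortest possible length, so every move has to be on a shortest route through the required cells.
Route from C: left 2 to A, down 1 to D, right 1 to F, down 2 to M, left 1 to L — 7 moves in all.
Check: all required cells visited; 7 ≤ 7 moves.

C - B - A - D - F - J - M - L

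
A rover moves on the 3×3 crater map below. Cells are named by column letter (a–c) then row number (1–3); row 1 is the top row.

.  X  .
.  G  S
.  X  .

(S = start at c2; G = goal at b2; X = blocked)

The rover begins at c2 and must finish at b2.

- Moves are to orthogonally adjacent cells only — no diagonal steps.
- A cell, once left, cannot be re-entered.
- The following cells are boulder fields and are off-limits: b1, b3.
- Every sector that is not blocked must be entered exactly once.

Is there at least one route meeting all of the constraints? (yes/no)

Cell a1 has only one open neighbour but is neither the start nor the goal, so a Hamiltonian route would have to both enter and leave it through the same neighbour — impossible without revisiting.

no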